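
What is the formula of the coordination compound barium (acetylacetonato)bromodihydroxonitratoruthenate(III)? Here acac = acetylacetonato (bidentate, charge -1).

Ba[Ru(acac)Br(NO3)(OH)2]

Ligands: 1 bromo (Br, -1), 1 acetylacetonato (acac, -1), 2 hydroxo (OH, -1), 1 nitrato (NO3, -1). Ligand charge sum = -5.
With Ru in oxidation state +3, the complex ion is [Ru...]^2−.
Charge balance with barium (+2) requires 1 complex ion per 1 barium.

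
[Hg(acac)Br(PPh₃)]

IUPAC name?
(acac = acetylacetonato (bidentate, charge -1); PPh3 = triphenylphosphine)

(acetylacetonato)bromo(triphenylphosphine)mercury(II)

There is no counter-ion, so the complex is neutral overall.
Ligand charges: 1×bromo (-1 each), 1×acetylacetonato (-1 each), 1×triphenylphosphine (neutral); total -2. So Hg + (-2) = 0, giving Hg = +2.
Ligands are named alphabetically: acetylacetonato before bromo before triphenylphosphine.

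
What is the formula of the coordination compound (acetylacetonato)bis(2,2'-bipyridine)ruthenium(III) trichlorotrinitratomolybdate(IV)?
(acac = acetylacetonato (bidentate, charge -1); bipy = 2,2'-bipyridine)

Cation [Ru…]: ligand charges -1, Ru(III) ⇒ ion charge 2+.
Anion [Mo…]: ligand charges -6, Mo(IV) ⇒ ion charge 2−.

[Ru(acac)(bipy)2][MoCl3(NO3)3]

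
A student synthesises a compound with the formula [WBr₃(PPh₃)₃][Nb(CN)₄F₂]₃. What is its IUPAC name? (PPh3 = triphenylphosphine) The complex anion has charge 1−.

tribromotris(triphenylphosphine)tungsten(VI) tetracyanodifluoroniobate(V)

Both ions are complex: the cation is named first with the plain metal name, the anion second with the -ate form; each ion's ligands are alphabetised independently.
The complex anion is given as 1−; its ligand charges sum to -6, so Nb = +5.
With 3 anions per cation, the cation must be 3×1 = 3+.
Cation: ligand charges sum to -3; for the ion to be 3+, W = +6.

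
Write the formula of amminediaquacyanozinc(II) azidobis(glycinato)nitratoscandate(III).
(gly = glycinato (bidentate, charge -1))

Cation [Zn…]: ligand charges -1, Zn(II) ⇒ ion charge 1+.
Anion [Sc…]: ligand charges -4, Sc(III) ⇒ ion charge 1−.
One 1+ cation balances one 1− anion.

[Zn(CN)(H2O)2(NH3)][Sc(gly)2(N3)(NO3)]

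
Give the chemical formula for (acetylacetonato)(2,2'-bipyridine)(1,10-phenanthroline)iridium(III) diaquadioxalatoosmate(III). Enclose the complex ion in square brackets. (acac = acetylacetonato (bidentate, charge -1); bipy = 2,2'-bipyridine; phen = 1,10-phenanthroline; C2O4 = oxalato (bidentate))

[Ir(acac)(bipy)(phen)][Os(C2O4)2(H2O)2]2

Cation [Ir…]: ligand charges -1, Ir(III) ⇒ ion charge 2+.
Anion [Os…]: ligand charges -4, Os(III) ⇒ ion charge 1−.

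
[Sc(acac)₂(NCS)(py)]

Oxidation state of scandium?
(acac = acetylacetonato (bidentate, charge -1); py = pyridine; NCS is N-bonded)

+3

No counter-ion: the bracketed complex is neutral.
Ligand charges: 2×acac = -2; 1×py neutral; 1×NCS = -1; sum -3.
Sc + (-3) = 0 ⇒ Sc is +3.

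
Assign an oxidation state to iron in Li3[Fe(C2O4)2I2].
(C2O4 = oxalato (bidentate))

3 lithium outside the brackets (+1 each) → the complex ion is 3−.
Ligand charges: 2×C2O4 = -4; 2×I = -2; sum -6.
Fe + (-6) = 3− ⇒ Fe is +3.

+3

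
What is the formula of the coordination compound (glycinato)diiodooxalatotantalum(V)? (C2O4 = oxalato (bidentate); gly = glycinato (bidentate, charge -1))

[Ta(C2O4)(gly)I2]

Ligands: 1 oxalato (C2O4, -2), 2 iodo (I, -1), 1 glycinato (gly, -1). Ligand charge sum = -5.
With Ta in oxidation state +5, the complex ion is [Ta...].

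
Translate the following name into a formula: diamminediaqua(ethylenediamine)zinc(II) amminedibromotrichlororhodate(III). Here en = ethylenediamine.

Cation [Zn…]: ligand charges 0, Zn(II) ⇒ ion charge 2+.
Anion [Rh…]: ligand charges -5, Rh(III) ⇒ ion charge 2−.
One 2+ cation balances one 2− anion.

[Zn(en)(H2O)2(NH3)2][RhBr2Cl3(NH3)]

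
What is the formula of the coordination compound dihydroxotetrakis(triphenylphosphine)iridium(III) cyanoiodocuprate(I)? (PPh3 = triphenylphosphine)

Cation [Ir…]: ligand charges -2, Ir(III) ⇒ ion charge 1+.
Anion [Cu…]: ligand charges -2, Cu(I) ⇒ ion charge 1−.

[Ir(OH)2(PPh3)4][Cu(CN)I]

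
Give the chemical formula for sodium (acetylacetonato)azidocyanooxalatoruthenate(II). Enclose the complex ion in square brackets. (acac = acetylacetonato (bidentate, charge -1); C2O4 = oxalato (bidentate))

Na3[Ru(acac)(C2O4)(CN)(N3)]

Ligands: 1 acetylacetonato (acac, -1), 1 azido (N3, -1), 1 cyano (CN, -1), 1 oxalato (C2O4, -2). Ligand charge sum = -5.
With Ru in oxidation state +2, the complex ion is [Ru...]^3−.
Charge balance with sodium (+1) requires 1 complex ion per 3 sodium.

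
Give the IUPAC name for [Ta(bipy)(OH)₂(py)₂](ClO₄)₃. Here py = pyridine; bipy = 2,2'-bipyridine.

The 3 perchlorate counter-ions carry a total charge of -3, so each complex ion is 3+.
Ligand charges: 2×hydroxo (-1 each), 2×pyridine (neutral), 1×2,2'-bipyridine (neutral); total -2. So Ta + (-2) = 3+, giving Ta = +5.
Ligands are named alphabetically: bipyridine before hydroxo before pyridine.

(2,2'-bipyridine)dihydroxobis(pyridine)tantalum(V) perchlorate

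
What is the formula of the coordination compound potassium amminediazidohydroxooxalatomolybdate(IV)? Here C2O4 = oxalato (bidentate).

Ligands: 2 azido (N3, -1), 1 ammine (NH3, neutral), 1 oxalato (C2O4, -2), 1 hydroxo (OH, -1). Ligand charge sum = -5.
Charge balance with potassium (+1) requires 1 complex ion per 1 potassium.

K[Mo(C2O4)(N3)2(NH3)(OH)]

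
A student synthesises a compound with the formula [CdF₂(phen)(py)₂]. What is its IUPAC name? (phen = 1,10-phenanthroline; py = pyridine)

difluoro(1,10-phenanthroline)bis(pyridine)cadmium(II)

There is no counter-ion, so the complex is neutral overall.
Ligand charges: 1×1,10-phenanthroline (neutral), 2×fluoro (-1 each), 2×pyridine (neutral); total -2. So Cd + (-2) = 0, giving Cd = +2.
Ligands are named alphabetically: fluoro before phenanthroline before pyridine.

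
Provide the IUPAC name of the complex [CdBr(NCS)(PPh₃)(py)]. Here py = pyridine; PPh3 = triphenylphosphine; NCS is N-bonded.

bromoisothiocyanato(pyridine)(triphenylphosphine)cadmium(II)

There is no counter-ion, so the complex is neutral overall.
Ligand charges: 1×pyridine (neutral), 1×bromo (-1 each), 1×triphenylphosphine (neutral), 1×isothiocyanato (-1 each); total -2. So Cd + (-2) = 0, giving Cd = +2.
Ligands are named alphabetically: bromo before isothiocyanato before pyridine before triphenylphosphine.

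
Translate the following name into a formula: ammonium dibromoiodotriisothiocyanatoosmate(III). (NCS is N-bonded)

Ligands: 2 bromo (Br, -1), 1 iodo (I, -1), 3 isothiocyanato (NCS, -1). Ligand charge sum = -6.
Charge balance with ammonium (+1) requires 1 complex ion per 3 ammonium.

(NH4)3[OsBr2I(NCS)3]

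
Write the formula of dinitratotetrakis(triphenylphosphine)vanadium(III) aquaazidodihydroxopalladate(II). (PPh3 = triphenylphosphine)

Cation [V…]: ligand charges -2, V(III) ⇒ ion charge 1+.
Anion [Pd…]: ligand charges -3, Pd(II) ⇒ ion charge 1−.
One 1+ cation balances one 1− anion.

[V(NO3)2(PPh3)4][Pd(H2O)(N3)(OH)2]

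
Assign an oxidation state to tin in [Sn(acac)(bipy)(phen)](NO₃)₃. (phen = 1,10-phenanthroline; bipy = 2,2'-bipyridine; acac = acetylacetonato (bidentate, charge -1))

3 nitrate outside the brackets (-1 each) → the complex ion is 3+.
Ligand charges: 1×phen neutral; 1×bipy neutral; 1×acac = -1; sum -1.
Sn + (-1) = 3+ ⇒ Sn is +4.

+4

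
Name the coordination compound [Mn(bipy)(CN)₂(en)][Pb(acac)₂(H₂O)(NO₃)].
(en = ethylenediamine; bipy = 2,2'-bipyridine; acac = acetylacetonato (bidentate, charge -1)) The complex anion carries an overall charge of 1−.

(2,2'-bipyridine)dicyano(ethylenediamine)manganese(III) bis(acetylacetonato)aquanitratoplumbate(II)

Both ions are complex: the cation is named first with the plain metal name, the anion second with the -ate form; each ion's ligands are alphabetised independently.
The complex anion is given as 1−; its ligand charges sum to -3, so Pb = +2.
A 1:1 salt means the cation carries the equal and opposite charge, 1+.
Cation: ligand charges sum to -2; for the ion to be 1+, Mn = +3.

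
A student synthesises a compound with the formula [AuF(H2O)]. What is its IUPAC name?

There is no counter-ion, so the complex is neutral overall.
Ligand charges: 1×aqua (neutral), 1×fluoro (-1 each); total -1. So Au + (-1) = 0, giving Au = +1.
Ligands are named alphabetically: aqua before fluoro.

aquafluorogold(I)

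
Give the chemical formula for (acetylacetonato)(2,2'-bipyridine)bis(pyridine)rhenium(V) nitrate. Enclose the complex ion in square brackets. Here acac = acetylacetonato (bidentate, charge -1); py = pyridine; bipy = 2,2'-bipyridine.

[Re(acac)(bipy)(py)2](NO3)4

Ligands: 1 acetylacetonato (acac, -1), 2 pyridine (py, neutral), 1 2,2'-bipyridine (bipy, neutral). Ligand charge sum = -1.
With Re in oxidation state +5, the complex ion is [Re...]^4+.
Charge balance with nitrate (-1) requires 1 complex ion per 4 nitrate.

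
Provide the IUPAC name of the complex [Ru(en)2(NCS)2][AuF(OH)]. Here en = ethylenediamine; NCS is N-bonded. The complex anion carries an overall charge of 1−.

The complex anion is given as 1−; its ligand charges sum to -2, so Au = +1.
A 1:1 salt means the cation carries the equal and opposite charge, 1+.
Cation: ligand charges sum to -2; for the ion to be 1+, Ru = +3.

bis(ethylenediamine)diisothiocyanatoruthenium(III) fluorohydroxoaurate(I)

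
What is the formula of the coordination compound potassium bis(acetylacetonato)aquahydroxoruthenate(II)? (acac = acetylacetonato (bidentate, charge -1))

Ligands: 2 acetylacetonato (acac, -1), 1 hydroxo (OH, -1), 1 aqua (H2O, neutral). Ligand charge sum = -3.
With Ru in oxidation state +2, the complex ion is [Ru...]^1−.
Charge balance with potassium (+1) requires 1 complex ion per 1 potassium.

K[Ru(acac)2(H2O)(OH)]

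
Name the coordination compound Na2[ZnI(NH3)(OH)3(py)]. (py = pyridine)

The 2 sodium counter-ions carry a total charge of +2, so each complex ion is 2−.
Ligand charges: 1×iodo (-1 each), 1×ammine (neutral), 1×pyridine (neutral), 3×hydroxo (-1 each); total -4. So Zn + (-4) = 2−, giving Zn = +2.
The complex ion is anionic, so zinc takes the -ate form zincate(II).

sodium amminetrihydroxoiodo(pyridine)zincate(II)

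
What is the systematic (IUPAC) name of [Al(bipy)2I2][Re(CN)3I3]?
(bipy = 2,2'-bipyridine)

bis(2,2'-bipyridine)diiodoaluminium(III) tricyanotriiodorhenate(V)

Both ions are complex: the cation is named first with the plain metal name, the anion second with the -ate form; each ion's ligands are alphabetised independently.
Aluminium is always +3 in its complexes; the cation's ligand charges sum to -2, so the complex cation is 1+.
A 1:1 salt means the anion carries the equal and opposite charge, 1−.
Anion: ligand charges sum to -6; for the ion to be 1−, Re = +5.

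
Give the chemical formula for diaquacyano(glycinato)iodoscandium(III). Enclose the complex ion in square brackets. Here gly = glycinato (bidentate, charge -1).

[Sc(CN)(gly)(H2O)2I]

Ligands: 1 glycinato (gly, -1), 1 iodo (I, -1), 2 aqua (H2O, neutral), 1 cyano (CN, -1). Ligand charge sum = -3.
With Sc in oxidation state +3, the complex ion is [Sc...].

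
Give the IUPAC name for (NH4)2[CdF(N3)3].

ammonium triazidofluorocadmate(II)

The 2 ammonium counter-ions carry a total charge of +2, so each complex ion is 2−.
Ligand charges: 3×azido (-1 each), 1×fluoro (-1 each); total -4. So Cd + (-4) = 2−, giving Cd = +2.
The complex ion is anionic, so cadmium takes the -ate form cadmate(II).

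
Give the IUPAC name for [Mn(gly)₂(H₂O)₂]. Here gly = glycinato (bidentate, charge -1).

There is no counter-ion, so the complex is neutral overall.
Ligand charges: 2×glycinato (-1 each), 2×aqua (neutral); total -2. So Mn + (-2) = 0, giving Mn = +2.
Ligands are named alphabetically: aqua before glycinato.

diaquabis(glycinato)manganese(II)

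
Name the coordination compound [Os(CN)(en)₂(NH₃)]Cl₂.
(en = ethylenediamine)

amminecyanobis(ethylenediamine)osmium(III) chloride

The 2 chloride counter-ions carry a total charge of -2, so each complex ion is 2+.
Ligand charges: 1×ammine (neutral), 1×cyano (-1 each), 2×ethylenediamine (neutral); total -1. So Os + (-1) = 2+, giving Os = +3.
Ligands are named alphabetically: ammine before cyano before ethylenediamine.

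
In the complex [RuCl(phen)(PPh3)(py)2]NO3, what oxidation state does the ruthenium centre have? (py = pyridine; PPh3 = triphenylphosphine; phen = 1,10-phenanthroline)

+2

1 nitrate outside the brackets (-1 each) → the complex ion is 1+.
Ligand charges: 2×py neutral; 1×PPh3 neutral; 1×Cl = -1; 1×phen neutral; sum -1.
Ru + (-1) = 1+ ⇒ Ru is +2.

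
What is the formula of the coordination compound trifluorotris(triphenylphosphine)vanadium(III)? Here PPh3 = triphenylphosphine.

[VF3(PPh3)3]

Ligands: 3 fluoro (F, -1), 3 triphenylphosphine (PPh3, neutral). Ligand charge sum = -3.
With V in oxidation state +3, the complex ion is [V...].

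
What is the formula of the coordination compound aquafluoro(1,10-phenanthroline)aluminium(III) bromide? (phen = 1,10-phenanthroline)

Ligands: 1 fluoro (F, -1), 1 1,10-phenanthroline (phen, neutral), 1 aqua (H2O, neutral). Ligand charge sum = -1.
With Al in oxidation state +3, the complex ion is [Al...]^2+.
Charge balance with bromide (-1) requires 1 complex ion per 2 bromide.

[AlF(H2O)(phen)]Br2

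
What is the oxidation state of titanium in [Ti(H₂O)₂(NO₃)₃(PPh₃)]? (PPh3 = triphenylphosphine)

No counter-ion: the bracketed complex is neutral.
Ligand charges: 2×H2O neutral; 1×PPh3 neutral; 3×NO3 = -3; sum -3.
Ti + (-3) = 0 ⇒ Ti is +3.

+3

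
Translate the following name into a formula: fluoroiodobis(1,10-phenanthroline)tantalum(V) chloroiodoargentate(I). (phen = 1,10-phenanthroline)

Cation [Ta…]: ligand charges -2, Ta(V) ⇒ ion charge 3+.
Anion [Ag…]: ligand charges -2, Ag(I) ⇒ ion charge 1−.
One 3+ cation requires 3 of the 1− anion.

[TaFI(phen)2][AgClI]3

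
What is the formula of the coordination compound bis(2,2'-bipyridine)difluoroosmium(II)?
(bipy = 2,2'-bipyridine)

Ligands: 2 2,2'-bipyridine (bipy, neutral), 2 fluoro (F, -1). Ligand charge sum = -2.
With Os in oxidation state +2, the complex ion is [Os...].

[Os(bipy)2F2]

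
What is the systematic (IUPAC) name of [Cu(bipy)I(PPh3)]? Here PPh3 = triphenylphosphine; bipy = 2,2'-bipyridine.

(2,2'-bipyridine)iodo(triphenylphosphine)copper(I)

There is no counter-ion, so the complex is neutral overall.
Ligand charges: 1×triphenylphosphine (neutral), 1×iodo (-1 each), 1×2,2'-bipyridine (neutral); total -1. So Cu + (-1) = 0, giving Cu = +1.
Ligands are named alphabetically: bipyridine before iodo before triphenylphosphine.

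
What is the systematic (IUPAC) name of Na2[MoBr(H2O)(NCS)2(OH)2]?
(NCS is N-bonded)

The 2 sodium counter-ions carry a total charge of +2, so each complex ion is 2−.
Ligand charges: 1×aqua (neutral), 2×hydroxo (-1 each), 1×bromo (-1 each), 2×isothiocyanato (-1 each); total -5. So Mo + (-5) = 2−, giving Mo = +3.
Ligands are named alphabetically: aqua before bromo before hydroxo before isothiocyanato.
The complex ion is anionic, so molybdenum takes the -ate form molybdate(III).

sodium aquabromodihydroxodiisothiocyanatomolybdate(III)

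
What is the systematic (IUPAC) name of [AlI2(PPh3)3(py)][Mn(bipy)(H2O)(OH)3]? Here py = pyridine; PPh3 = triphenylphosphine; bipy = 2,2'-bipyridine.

Both ions are complex: the cation is named first with the plain metal name, the anion second with the -ate form; each ion's ligands are alphabetised independently.
Aluminium is always +3 in its complexes; the cation's ligand charges sum to -2, so the complex cation is 1+.
A 1:1 salt means the anion carries the equal and opposite charge, 1−.
Anion: ligand charges sum to -3; for the ion to be 1−, Mn = +2.

diiodo(pyridine)tris(triphenylphosphine)aluminium(III) aqua(2,2'-bipyridine)trihydroxomanganate(II)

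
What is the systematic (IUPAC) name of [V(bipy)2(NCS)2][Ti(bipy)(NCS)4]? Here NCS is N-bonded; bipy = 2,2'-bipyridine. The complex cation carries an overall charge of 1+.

bis(2,2'-bipyridine)diisothiocyanatovanadium(III) (2,2'-bipyridine)tetraisothiocyanatotitanate(III)

Both ions are complex: the cation is named first with the plain metal name, the anion second with the -ate form; each ion's ligands are alphabetised independently.
The complex cation is given as 1+; its ligand charges sum to -2, so V = +3.
A 1:1 salt means the anion carries the equal and opposite charge, 1−.
Anion: ligand charges sum to -4; for the ion to be 1−, Ti = +3.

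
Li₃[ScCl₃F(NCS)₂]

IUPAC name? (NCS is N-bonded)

The 3 lithium counter-ions carry a total charge of +3, so each complex ion is 3−.
Ligand charges: 1×fluoro (-1 each), 2×isothiocyanato (-1 each), 3×chloro (-1 each); total -6. So Sc + (-6) = 3−, giving Sc = +3.
The complex ion is anionic, so scandium takes the -ate form scandate(III).

lithium trichlorofluorodiisothiocyanatoscandate(III)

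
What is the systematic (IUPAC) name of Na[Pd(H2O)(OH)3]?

The 1 sodium counter-ion carries a total charge of +1, so each complex ion is 1−.
Ligand charges: 3×hydroxo (-1 each), 1×aqua (neutral); total -3. So Pd + (-3) = 1−, giving Pd = +2.
Ligands are named alphabetically: aqua before hydroxo.
The complex ion is anionic, so palladium takes the -ate form palladate(II).

sodium aquatrihydroxopalladate(II)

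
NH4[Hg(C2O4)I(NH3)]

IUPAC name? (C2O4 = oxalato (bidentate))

The 1 ammonium counter-ion carries a total charge of +1, so each complex ion is 1−.
Ligand charges: 1×oxalato (-2 each), 1×iodo (-1 each), 1×ammine (neutral); total -3. So Hg + (-3) = 1−, giving Hg = +2.
The complex ion is anionic, so mercury takes the -ate form mercurate(II).

ammonium ammineiodooxalatomercurate(II)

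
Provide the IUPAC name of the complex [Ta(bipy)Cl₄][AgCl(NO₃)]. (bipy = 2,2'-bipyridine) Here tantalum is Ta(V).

(2,2'-bipyridine)tetrachlorotantalum(V) chloronitratoargentate(I)

Ta is given as +5; the cation's ligand charges sum to -4, so the complex cation is 1+.
A 1:1 salt means the anion carries the equal and opposite charge, 1−.
Anion: ligand charges sum to -2; for the ion to be 1−, Ag = +1.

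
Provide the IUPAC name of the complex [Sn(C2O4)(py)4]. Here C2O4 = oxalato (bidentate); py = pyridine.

oxalatotetrakis(pyridine)tin(II)

There is no counter-ion, so the complex is neutral overall.
Ligand charges: 1×oxalato (-2 each), 4×pyridine (neutral); total -2. So Sn + (-2) = 0, giving Sn = +2.
Ligands are named alphabetically: oxalato before pyridine.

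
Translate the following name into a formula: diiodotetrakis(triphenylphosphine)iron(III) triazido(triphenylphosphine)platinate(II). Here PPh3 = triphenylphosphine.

Cation [Fe…]: ligand charges -2, Fe(III) ⇒ ion charge 1+.
Anion [Pt…]: ligand charges -3, Pt(II) ⇒ ion charge 1−.
One 1+ cation balances one 1− anion.

[FeI2(PPh3)4][Pt(N3)3(PPh3)]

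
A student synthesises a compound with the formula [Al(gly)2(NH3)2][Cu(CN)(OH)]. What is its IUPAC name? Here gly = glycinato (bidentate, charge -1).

diamminebis(glycinato)aluminium(III) cyanohydroxocuprate(I)

Both ions are complex: the cation is named first with the plain metal name, the anion second with the -ate form; each ion's ligands are alphabetised independently.
Aluminium is always +3 in its complexes; the cation's ligand charges sum to -2, so the complex cation is 1+.
A 1:1 salt means the anion carries the equal and opposite charge, 1−.
Anion: ligand charges sum to -2; for the ion to be 1−, Cu = +1.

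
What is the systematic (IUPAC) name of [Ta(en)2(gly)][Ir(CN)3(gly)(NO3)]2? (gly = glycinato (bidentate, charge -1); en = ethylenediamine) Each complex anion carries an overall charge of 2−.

Both ions are complex: the cation is named first with the plain metal name, the anion second with the -ate form; each ion's ligands are alphabetised independently.
The complex anion is given as 2−; its ligand charges sum to -5, so Ir = +3.
With 2 anions per cation, the cation must be 2×2 = 4+.
Cation: ligand charges sum to -1; for the ion to be 4+, Ta = +5.

bis(ethylenediamine)(glycinato)tantalum(V) tricyano(glycinato)nitratoiridate(III)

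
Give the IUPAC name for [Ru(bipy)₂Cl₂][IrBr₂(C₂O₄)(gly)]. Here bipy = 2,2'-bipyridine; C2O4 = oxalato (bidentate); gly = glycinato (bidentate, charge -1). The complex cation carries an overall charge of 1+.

Both ions are complex: the cation is named first with the plain metal name, the anion second with the -ate form; each ion's ligands are alphabetised independently.
The complex cation is given as 1+; its ligand charges sum to -2, so Ru = +3.
A 1:1 salt means the anion carries the equal and opposite charge, 1−.
Anion: ligand charges sum to -5; for the ion to be 1−, Ir = +4.

bis(2,2'-bipyridine)dichlororuthenium(III) dibromo(glycinato)oxalatoiridate(IV)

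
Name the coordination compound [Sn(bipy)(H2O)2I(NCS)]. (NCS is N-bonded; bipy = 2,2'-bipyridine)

diaqua(2,2'-bipyridine)iodoisothiocyanatotin(II)

There is no counter-ion, so the complex is neutral overall.
Ligand charges: 1×isothiocyanato (-1 each), 1×iodo (-1 each), 1×2,2'-bipyridine (neutral), 2×aqua (neutral); total -2. So Sn + (-2) = 0, giving Sn = +2.
Ligands are named alphabetically: aqua before bipyridine before iodo before isothiocyanato.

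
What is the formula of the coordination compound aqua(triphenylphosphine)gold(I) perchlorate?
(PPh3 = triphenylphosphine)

Ligands: 1 triphenylphosphine (PPh3, neutral), 1 aqua (H2O, neutral). Ligand charge sum = 0.
Charge balance with perchlorate (-1) requires 1 complex ion per 1 perchlorate.

[Au(H2O)(PPh3)]ClO4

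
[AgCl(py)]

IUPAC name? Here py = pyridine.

There is no counter-ion, so the complex is neutral overall.
Ligand charges: 1×pyridine (neutral), 1×chloro (-1 each); total -1. So Ag + (-1) = 0, giving Ag = +1.
Ligands are named alphabetically: chloro before pyridine.

chloro(pyridine)silver(I)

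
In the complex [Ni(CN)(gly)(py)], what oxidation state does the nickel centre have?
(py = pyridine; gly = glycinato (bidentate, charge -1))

+2

No counter-ion: the bracketed complex is neutral.
Ligand charges: 1×CN = -1; 1×py neutral; 1×gly = -1; sum -2.
Ni + (-2) = 0 ⇒ Ni is +2.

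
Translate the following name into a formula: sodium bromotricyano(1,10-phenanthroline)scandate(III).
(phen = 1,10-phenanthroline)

Na[ScBr(CN)3(phen)]

Ligands: 3 cyano (CN, -1), 1 bromo (Br, -1), 1 1,10-phenanthroline (phen, neutral). Ligand charge sum = -4.
Charge balance with sodium (+1) requires 1 complex ion per 1 sodium.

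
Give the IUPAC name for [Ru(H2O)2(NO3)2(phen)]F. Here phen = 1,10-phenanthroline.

diaquadinitrato(1,10-phenanthroline)ruthenium(III) fluoride

The 1 fluoride counter-ion carries a total charge of -1, so each complex ion is 1+.
Ligand charges: 1×1,10-phenanthroline (neutral), 2×aqua (neutral), 2×nitrato (-1 each); total -2. So Ru + (-2) = 1+, giving Ru = +3.
Ligands are named alphabetically: aqua before nitrato before phenanthroline.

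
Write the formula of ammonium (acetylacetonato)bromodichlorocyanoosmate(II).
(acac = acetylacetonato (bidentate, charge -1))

(NH4)3[Os(acac)BrCl2(CN)]

Ligands: 1 cyano (CN, -1), 2 chloro (Cl, -1), 1 acetylacetonato (acac, -1), 1 bromo (Br, -1). Ligand charge sum = -5.
Charge balance with ammonium (+1) requires 1 complex ion per 3 ammonium.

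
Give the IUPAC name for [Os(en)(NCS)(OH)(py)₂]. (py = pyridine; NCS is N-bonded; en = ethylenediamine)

(ethylenediamine)hydroxoisothiocyanatobis(pyridine)osmium(II)

There is no counter-ion, so the complex is neutral overall.
Ligand charges: 2×pyridine (neutral), 1×isothiocyanato (-1 each), 1×hydroxo (-1 each), 1×ethylenediamine (neutral); total -2. So Os + (-2) = 0, giving Os = +2.
Ligands are named alphabetically: ethylenediamine before hydroxo before isothiocyanato before pyridine.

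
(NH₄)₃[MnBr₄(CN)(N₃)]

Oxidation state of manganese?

+3

3 ammonium outside the brackets (+1 each) → the complex ion is 3−.
Ligand charges: 4×Br = -4; 1×CN = -1; 1×N3 = -1; sum -6.
Mn + (-6) = 3− ⇒ Mn is +3.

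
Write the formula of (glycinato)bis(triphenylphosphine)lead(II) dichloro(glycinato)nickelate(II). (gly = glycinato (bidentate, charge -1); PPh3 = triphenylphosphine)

[Pb(gly)(PPh3)2][NiCl2(gly)]

Cation [Pb…]: ligand charges -1, Pb(II) ⇒ ion charge 1+.
Anion [Ni…]: ligand charges -3, Ni(II) ⇒ ion charge 1−.
One 1+ cation balances one 1− anion.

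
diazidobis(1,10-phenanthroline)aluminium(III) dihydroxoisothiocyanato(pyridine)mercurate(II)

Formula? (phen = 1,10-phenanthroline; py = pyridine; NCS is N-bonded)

Cation [Al…]: ligand charges -2, Al(III) ⇒ ion charge 1+.
Anion [Hg…]: ligand charges -3, Hg(II) ⇒ ion charge 1−.

[Al(N3)2(phen)2][Hg(NCS)(OH)2(py)]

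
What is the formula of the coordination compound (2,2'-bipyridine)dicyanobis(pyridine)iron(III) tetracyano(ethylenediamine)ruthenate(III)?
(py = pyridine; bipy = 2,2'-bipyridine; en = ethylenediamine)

Cation [Fe…]: ligand charges -2, Fe(III) ⇒ ion charge 1+.
Anion [Ru…]: ligand charges -4, Ru(III) ⇒ ion charge 1−.

[Fe(bipy)(CN)2(py)2][Ru(CN)4(en)]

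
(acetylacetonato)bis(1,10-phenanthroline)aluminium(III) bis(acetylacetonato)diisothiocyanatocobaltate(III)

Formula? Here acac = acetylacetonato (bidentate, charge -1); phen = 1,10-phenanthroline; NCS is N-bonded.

[Al(acac)(phen)2][Co(acac)2(NCS)2]2

Cation [Al…]: ligand charges -1, Al(III) ⇒ ion charge 2+.
Anion [Co…]: ligand charges -4, Co(III) ⇒ ion charge 1−.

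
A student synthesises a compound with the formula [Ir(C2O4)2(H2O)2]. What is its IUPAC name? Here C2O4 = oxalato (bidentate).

diaquadioxalatoiridium(IV)

There is no counter-ion, so the complex is neutral overall.
Ligand charges: 2×oxalato (-2 each), 2×aqua (neutral); total -4. So Ir + (-4) = 0, giving Ir = +4.
Ligands are named alphabetically: aqua before oxalato.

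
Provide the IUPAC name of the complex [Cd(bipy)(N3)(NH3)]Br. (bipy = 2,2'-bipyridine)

The 1 bromide counter-ion carries a total charge of -1, so each complex ion is 1+.
Ligand charges: 1×azido (-1 each), 1×ammine (neutral), 1×2,2'-bipyridine (neutral); total -1. So Cd + (-1) = 1+, giving Cd = +2.
Ligands are named alphabetically: ammine before azido before bipyridine.

ammineazido(2,2'-bipyridine)cadmium(II) bromide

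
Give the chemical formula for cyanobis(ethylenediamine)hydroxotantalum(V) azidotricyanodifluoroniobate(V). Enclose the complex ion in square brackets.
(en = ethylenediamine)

[Ta(CN)(en)2(OH)][Nb(CN)3F2(N3)]3

Cation [Ta…]: ligand charges -2, Ta(V) ⇒ ion charge 3+.
Anion [Nb…]: ligand charges -6, Nb(V) ⇒ ion charge 1−.
One 3+ cation requires 3 of the 1− anion.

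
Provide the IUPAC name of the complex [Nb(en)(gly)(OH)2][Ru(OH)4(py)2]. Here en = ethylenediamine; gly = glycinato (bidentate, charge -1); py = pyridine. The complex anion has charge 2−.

The complex anion is given as 2−; its ligand charges sum to -4, so Ru = +2.
A 1:1 salt means the cation carries the equal and opposite charge, 2+.
Cation: ligand charges sum to -3; for the ion to be 2+, Nb = +5.

(ethylenediamine)(glycinato)dihydroxoniobium(V) tetrahydroxobis(pyridine)ruthenate(II)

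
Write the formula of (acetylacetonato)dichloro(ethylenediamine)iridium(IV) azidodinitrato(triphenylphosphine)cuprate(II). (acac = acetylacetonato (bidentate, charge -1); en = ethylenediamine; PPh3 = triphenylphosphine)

Cation [Ir…]: ligand charges -3, Ir(IV) ⇒ ion charge 1+.
Anion [Cu…]: ligand charges -3, Cu(II) ⇒ ion charge 1−.

[Ir(acac)Cl2(en)][Cu(N3)(NO3)2(PPh3)]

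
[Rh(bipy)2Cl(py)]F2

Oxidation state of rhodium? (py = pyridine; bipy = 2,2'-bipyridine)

2 fluoride outside the brackets (-1 each) → the complex ion is 2+.
Ligand charges: 1×Cl = -1; 1×py neutral; 2×bipy neutral; sum -1.
Rh + (-1) = 2+ ⇒ Rh is +3.

+3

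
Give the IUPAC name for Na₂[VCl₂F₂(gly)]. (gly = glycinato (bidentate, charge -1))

The 2 sodium counter-ions carry a total charge of +2, so each complex ion is 2−.
Ligand charges: 2×fluoro (-1 each), 1×glycinato (-1 each), 2×chloro (-1 each); total -5. So V + (-5) = 2−, giving V = +3.
Ligands are named alphabetically: chloro before fluoro before glycinato.
The complex ion is anionic, so vanadium takes the -ate form vanadate(III).

sodium dichlorodifluoro(glycinato)vanadate(III)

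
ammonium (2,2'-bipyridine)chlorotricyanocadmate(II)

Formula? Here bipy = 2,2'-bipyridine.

Ligands: 3 cyano (CN, -1), 1 chloro (Cl, -1), 1 2,2'-bipyridine (bipy, neutral). Ligand charge sum = -4.
With Cd in oxidation state +2, the complex ion is [Cd...]^2−.
Charge balance with ammonium (+1) requires 1 complex ion per 2 ammonium.

(NH4)2[Cd(bipy)Cl(CN)3]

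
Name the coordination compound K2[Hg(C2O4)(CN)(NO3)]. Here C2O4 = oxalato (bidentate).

The 2 potassium counter-ions carry a total charge of +2, so each complex ion is 2−.
Ligand charges: 1×nitrato (-1 each), 1×cyano (-1 each), 1×oxalato (-2 each); total -4. So Hg + (-4) = 2−, giving Hg = +2.
The complex ion is anionic, so mercury takes the -ate form mercurate(II).

potassium cyanonitratooxalatomercurate(II)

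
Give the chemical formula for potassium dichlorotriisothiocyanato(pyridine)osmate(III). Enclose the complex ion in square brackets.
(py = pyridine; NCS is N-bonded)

K2[OsCl2(NCS)3(py)]

Ligands: 1 pyridine (py, neutral), 2 chloro (Cl, -1), 3 isothiocyanato (NCS, -1). Ligand charge sum = -5.
Charge balance with potassium (+1) requires 1 complex ion per 2 potassium.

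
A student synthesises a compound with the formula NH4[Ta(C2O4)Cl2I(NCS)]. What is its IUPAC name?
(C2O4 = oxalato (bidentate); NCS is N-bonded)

ammonium dichloroiodoisothiocyanatooxalatotantalate(V)

The 1 ammonium counter-ion carries a total charge of +1, so each complex ion is 1−.
Ligand charges: 1×iodo (-1 each), 1×oxalato (-2 each), 1×isothiocyanato (-1 each), 2×chloro (-1 each); total -6. So Ta + (-6) = 1−, giving Ta = +5.
The complex ion is anionic, so tantalum takes the -ate form tantalate(V).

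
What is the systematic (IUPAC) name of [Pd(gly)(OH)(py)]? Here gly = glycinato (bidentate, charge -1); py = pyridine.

(glycinato)hydroxo(pyridine)palladium(II)

There is no counter-ion, so the complex is neutral overall.
Ligand charges: 1×glycinato (-1 each), 1×hydroxo (-1 each), 1×pyridine (neutral); total -2. So Pd + (-2) = 0, giving Pd = +2.
Ligands are named alphabetically: glycinato before hydroxo before pyridine.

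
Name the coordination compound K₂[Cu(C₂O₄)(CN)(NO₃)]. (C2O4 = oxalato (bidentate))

potassium cyanonitratooxalatocuprate(II)

The 2 potassium counter-ions carry a total charge of +2, so each complex ion is 2−.
Ligand charges: 1×cyano (-1 each), 1×nitrato (-1 each), 1×oxalato (-2 each); total -4. So Cu + (-4) = 2−, giving Cu = +2.
The complex ion is anionic, so copper takes the -ate form cuprate(II).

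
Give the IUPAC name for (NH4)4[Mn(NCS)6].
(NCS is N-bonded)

The 4 ammonium counter-ions carry a total charge of +4, so each complex ion is 4−.
Ligand charges: 6×isothiocyanato (-1 each); total -6. So Mn + (-6) = 4−, giving Mn = +2.
The complex ion is anionic, so manganese takes the -ate form manganate(II).

ammonium hexaisothiocyanatomanganate(II)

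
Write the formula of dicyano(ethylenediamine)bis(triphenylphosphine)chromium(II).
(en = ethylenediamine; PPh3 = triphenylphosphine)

[Cr(CN)2(en)(PPh3)2]

Ligands: 1 ethylenediamine (en, neutral), 2 cyano (CN, -1), 2 triphenylphosphine (PPh3, neutral). Ligand charge sum = -2.
With Cr in oxidation state +2, the complex ion is [Cr...].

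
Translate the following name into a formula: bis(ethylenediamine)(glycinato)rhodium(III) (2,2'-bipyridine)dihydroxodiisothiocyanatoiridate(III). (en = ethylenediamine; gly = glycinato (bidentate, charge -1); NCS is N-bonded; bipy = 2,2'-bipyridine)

Cation [Rh…]: ligand charges -1, Rh(III) ⇒ ion charge 2+.
Anion [Ir…]: ligand charges -4, Ir(III) ⇒ ion charge 1−.
One 2+ cation requires 2 of the 1− anion.

[Rh(en)2(gly)][Ir(bipy)(NCS)2(OH)2]2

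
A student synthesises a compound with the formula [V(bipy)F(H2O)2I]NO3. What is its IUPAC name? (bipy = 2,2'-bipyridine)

diaqua(2,2'-bipyridine)fluoroiodovanadium(III) nitrate

The 1 nitrate counter-ion carries a total charge of -1, so each complex ion is 1+.
Ligand charges: 1×fluoro (-1 each), 2×aqua (neutral), 1×2,2'-bipyridine (neutral), 1×iodo (-1 each); total -2. So V + (-2) = 1+, giving V = +3.
Ligands are named alphabetically: aqua before bipyridine before fluoro before iodo.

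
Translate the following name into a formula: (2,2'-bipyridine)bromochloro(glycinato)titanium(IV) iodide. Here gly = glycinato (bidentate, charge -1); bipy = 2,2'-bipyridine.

[Ti(bipy)BrCl(gly)]I

Ligands: 1 glycinato (gly, -1), 1 chloro (Cl, -1), 1 bromo (Br, -1), 1 2,2'-bipyridine (bipy, neutral). Ligand charge sum = -3.
With Ti in oxidation state +4, the complex ion is [Ti...]^1+.
Charge balance with iodide (-1) requires 1 complex ion per 1 iodide.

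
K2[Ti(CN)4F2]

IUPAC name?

potassium tetracyanodifluorotitanate(IV)

The 2 potassium counter-ions carry a total charge of +2, so each complex ion is 2−.
Ligand charges: 2×fluoro (-1 each), 4×cyano (-1 each); total -6. So Ti + (-6) = 2−, giving Ti = +4.
The complex ion is anionic, so titanium takes the -ate form titanate(IV).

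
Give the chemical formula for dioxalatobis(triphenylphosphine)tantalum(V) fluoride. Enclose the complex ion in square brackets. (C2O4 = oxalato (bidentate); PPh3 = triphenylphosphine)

[Ta(C2O4)2(PPh3)2]F

Ligands: 2 oxalato (C2O4, -2), 2 triphenylphosphine (PPh3, neutral). Ligand charge sum = -4.
With Ta in oxidation state +5, the complex ion is [Ta...]^1+.
Charge balance with fluoride (-1) requires 1 complex ion per 1 fluoride.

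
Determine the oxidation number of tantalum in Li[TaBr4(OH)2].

+5

1 lithium outside the brackets (+1 each) → the complex ion is 1−.
Ligand charges: 4×Br = -4; 2×OH = -2; sum -6.
Ta + (-6) = 1− ⇒ Ta is +5.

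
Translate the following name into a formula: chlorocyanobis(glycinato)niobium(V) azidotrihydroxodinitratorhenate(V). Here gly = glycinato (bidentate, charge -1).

[NbCl(CN)(gly)2][Re(N3)(NO3)2(OH)3]

Cation [Nb…]: ligand charges -4, Nb(V) ⇒ ion charge 1+.
Anion [Re…]: ligand charges -6, Re(V) ⇒ ion charge 1−.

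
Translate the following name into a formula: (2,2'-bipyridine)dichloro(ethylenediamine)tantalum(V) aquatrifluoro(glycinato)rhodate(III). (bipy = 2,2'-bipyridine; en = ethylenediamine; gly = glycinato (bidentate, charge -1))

[Ta(bipy)Cl2(en)][RhF3(gly)(H2O)]3

Cation [Ta…]: ligand charges -2, Ta(V) ⇒ ion charge 3+.
Anion [Rh…]: ligand charges -4, Rh(III) ⇒ ion charge 1−.
One 3+ cation requires 3 of the 1− anion.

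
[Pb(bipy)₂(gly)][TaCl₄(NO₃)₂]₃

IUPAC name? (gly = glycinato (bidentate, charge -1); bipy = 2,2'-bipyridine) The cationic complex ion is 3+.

bis(2,2'-bipyridine)(glycinato)lead(IV) tetrachlorodinitratotantalate(V)

Both ions are complex: the cation is named first with the plain metal name, the anion second with the -ate form; each ion's ligands are alphabetised independently.
The complex cation is given as 3+; its ligand charges sum to -1, so Pb = +4.
With 3 anions per cation, each anion must be 3/3 = 1−.
Anion: ligand charges sum to -6; for the ion to be 1−, Ta = +5.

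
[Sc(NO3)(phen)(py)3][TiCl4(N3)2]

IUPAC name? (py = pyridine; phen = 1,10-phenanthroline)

nitrato(1,10-phenanthroline)tris(pyridine)scandium(III) diazidotetrachlorotitanate(IV)

Scandium is always +3 in its complexes; the cation's ligand charges sum to -1, so the complex cation is 2+.
A 1:1 salt means the anion carries the equal and opposite charge, 2−.
Anion: ligand charges sum to -6; for the ion to be 2−, Ti = +4.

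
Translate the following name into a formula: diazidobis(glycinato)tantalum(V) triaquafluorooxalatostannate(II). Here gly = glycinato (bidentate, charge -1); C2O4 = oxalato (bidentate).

[Ta(gly)2(N3)2][Sn(C2O4)F(H2O)3]

Cation [Ta…]: ligand charges -4, Ta(V) ⇒ ion charge 1+.
Anion [Sn…]: ligand charges -3, Sn(II) ⇒ ion charge 1−.
One 1+ cation balances one 1− anion.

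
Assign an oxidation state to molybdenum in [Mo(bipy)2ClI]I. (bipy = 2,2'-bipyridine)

1 iodide outside the brackets (-1 each) → the complex ion is 1+.
Ligand charges: 1×Cl = -1; 1×I = -1; 2×bipy neutral; sum -2.
Mo + (-2) = 1+ ⇒ Mo is +3.

+3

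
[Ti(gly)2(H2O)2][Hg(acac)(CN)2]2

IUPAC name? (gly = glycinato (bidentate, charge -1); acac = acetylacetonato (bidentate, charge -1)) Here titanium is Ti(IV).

diaquabis(glycinato)titanium(IV) (acetylacetonato)dicyanomercurate(II)

Ti is given as +4; the cation's ligand charges sum to -2, so the complex cation is 2+.
With 2 anions per cation, each anion must be 2/2 = 1−.
Anion: ligand charges sum to -3; for the ion to be 1−, Hg = +2.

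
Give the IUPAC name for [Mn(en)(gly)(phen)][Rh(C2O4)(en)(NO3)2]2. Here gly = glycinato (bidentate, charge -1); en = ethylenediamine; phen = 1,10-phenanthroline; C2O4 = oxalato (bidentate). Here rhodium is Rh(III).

Rh is given as +3; the anion's ligand charges sum to -4, so the complex anion is 1−.
With 2 anions per cation, the cation must be 2×1 = 2+.
Cation: ligand charges sum to -1; for the ion to be 2+, Mn = +3.

(ethylenediamine)(glycinato)(1,10-phenanthroline)manganese(III) (ethylenediamine)dinitratooxalatorhodate(III)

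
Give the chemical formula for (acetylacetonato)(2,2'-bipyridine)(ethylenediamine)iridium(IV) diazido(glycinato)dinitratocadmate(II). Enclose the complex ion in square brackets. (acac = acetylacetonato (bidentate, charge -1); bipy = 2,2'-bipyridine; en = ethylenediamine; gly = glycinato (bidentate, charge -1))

Cation [Ir…]: ligand charges -1, Ir(IV) ⇒ ion charge 3+.
Anion [Cd…]: ligand charges -5, Cd(II) ⇒ ion charge 3−.

[Ir(acac)(bipy)(en)][Cd(gly)(N3)2(NO3)2]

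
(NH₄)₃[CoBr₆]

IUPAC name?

ammonium hexabromocobaltate(III)

The 3 ammonium counter-ions carry a total charge of +3, so each complex ion is 3−.
Ligand charges: 6×bromo (-1 each); total -6. So Co + (-6) = 3−, giving Co = +3.
The complex ion is anionic, so cobalt takes the -ate form cobaltate(III).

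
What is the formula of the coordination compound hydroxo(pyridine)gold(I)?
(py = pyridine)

Ligands: 1 pyridine (py, neutral), 1 hydroxo (OH, -1). Ligand charge sum = -1.
With Au in oxidation state +1, the complex ion is [Au...].

[Au(OH)(py)]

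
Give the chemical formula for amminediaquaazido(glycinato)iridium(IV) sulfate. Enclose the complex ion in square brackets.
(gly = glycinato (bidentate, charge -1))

Ligands: 2 aqua (H2O, neutral), 1 azido (N3, -1), 1 glycinato (gly, -1), 1 ammine (NH3, neutral). Ligand charge sum = -2.
With Ir in oxidation state +4, the complex ion is [Ir...]^2+.
Charge balance with sulfate (-2) requires 1 complex ion per 1 sulfate.

[Ir(gly)(H2O)2(N3)(NH3)]SO4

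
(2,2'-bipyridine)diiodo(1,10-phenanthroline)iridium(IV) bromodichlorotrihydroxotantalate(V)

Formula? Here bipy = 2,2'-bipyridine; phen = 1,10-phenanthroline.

Cation [Ir…]: ligand charges -2, Ir(IV) ⇒ ion charge 2+.
Anion [Ta…]: ligand charges -6, Ta(V) ⇒ ion charge 1−.

[Ir(bipy)I2(phen)][TaBrCl2(OH)3]2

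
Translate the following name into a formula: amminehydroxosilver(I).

Ligands: 1 hydroxo (OH, -1), 1 ammine (NH3, neutral). Ligand charge sum = -1.
With Ag in oxidation state +1, the complex ion is [Ag...].

[Ag(NH3)(OH)]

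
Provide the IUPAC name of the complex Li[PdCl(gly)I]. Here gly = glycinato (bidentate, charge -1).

lithium chloro(glycinato)iodopalladate(II)

The 1 lithium counter-ion carries a total charge of +1, so each complex ion is 1−.
Ligand charges: 1×chloro (-1 each), 1×iodo (-1 each), 1×glycinato (-1 each); total -3. So Pd + (-3) = 1−, giving Pd = +2.
Ligands are named alphabetically: chloro before glycinato before iodo.
The complex ion is anionic, so palladium takes the -ate form palladate(II).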